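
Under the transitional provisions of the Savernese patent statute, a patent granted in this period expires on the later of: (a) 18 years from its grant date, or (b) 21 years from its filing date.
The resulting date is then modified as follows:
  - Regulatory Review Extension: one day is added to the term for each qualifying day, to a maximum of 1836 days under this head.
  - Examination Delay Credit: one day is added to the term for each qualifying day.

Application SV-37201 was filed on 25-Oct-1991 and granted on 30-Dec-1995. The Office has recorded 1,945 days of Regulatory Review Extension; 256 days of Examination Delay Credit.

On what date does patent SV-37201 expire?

(a) grant + 18 years → 30 December 2013.
(b) filing + 21 years → 25 October 2012.
Later of the two: 30 December 2013.
Regulatory Review Extension: 1945 days claimed exceeds the 1836-day cap, so +1836 days → 9 January 2019.
Examination Delay Credit: +256 days → 22 September 2019.

September 22, 2019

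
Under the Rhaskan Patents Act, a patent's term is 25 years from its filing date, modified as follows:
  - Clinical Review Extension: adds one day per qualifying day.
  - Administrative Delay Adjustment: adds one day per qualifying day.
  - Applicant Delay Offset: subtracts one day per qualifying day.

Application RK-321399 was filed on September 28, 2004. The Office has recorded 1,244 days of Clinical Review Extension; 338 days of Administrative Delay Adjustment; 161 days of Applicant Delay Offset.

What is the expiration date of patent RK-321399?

August 19, 2033

Base term: filing date + 25 years → 28 September 2029.
Clinical Review Extension: +1244 days → 23 February 2033.
Administrative Delay Adjustment: +338 days → 27 January 2034.
Applicant Delay Offset: −161 days → 19 August 2033.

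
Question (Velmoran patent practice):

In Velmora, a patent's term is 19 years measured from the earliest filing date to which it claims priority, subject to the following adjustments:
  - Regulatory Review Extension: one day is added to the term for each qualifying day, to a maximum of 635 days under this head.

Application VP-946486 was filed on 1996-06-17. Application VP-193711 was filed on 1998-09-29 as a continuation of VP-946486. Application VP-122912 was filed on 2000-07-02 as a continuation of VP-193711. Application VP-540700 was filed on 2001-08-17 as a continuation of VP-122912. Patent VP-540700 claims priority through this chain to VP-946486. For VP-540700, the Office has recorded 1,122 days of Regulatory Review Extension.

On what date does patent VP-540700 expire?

March 13, 2017

Earliest priority filing: 17 June 1996.
Base term: 17 June 1996 + 19 years → 17 June 2015.
Regulatory Review Extension: 1122 days claimed exceeds the 635-day cap, so +635 days → 13 March 2017.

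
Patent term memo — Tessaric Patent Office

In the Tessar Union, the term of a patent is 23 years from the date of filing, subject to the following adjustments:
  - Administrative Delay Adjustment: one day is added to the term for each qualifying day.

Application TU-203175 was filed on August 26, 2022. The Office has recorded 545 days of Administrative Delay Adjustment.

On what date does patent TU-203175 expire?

February 22, 2047

Base term: filing date + 23 years → 26 August 2045.
Administrative Delay Adjustment: +545 days → 22 February 2047.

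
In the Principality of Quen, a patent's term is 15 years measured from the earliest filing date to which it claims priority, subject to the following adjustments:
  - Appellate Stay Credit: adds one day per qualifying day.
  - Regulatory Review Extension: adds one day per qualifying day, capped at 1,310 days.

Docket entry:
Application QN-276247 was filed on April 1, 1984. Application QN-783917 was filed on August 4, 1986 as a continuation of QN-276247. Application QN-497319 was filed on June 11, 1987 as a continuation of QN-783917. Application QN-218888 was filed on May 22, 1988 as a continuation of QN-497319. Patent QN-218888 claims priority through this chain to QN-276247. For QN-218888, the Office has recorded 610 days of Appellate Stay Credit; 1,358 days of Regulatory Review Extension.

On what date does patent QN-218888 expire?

Earliest priority filing: 1 April 1984.
Base term: 1 April 1984 + 15 years → 1 April 1999.
Appellate Stay Credit: +610 days → 1 December 2000.
Regulatory Review Extension: 1358 days claimed exceeds the 1310-day cap, so +1310 days → 3 July 2004.

July 3, 2004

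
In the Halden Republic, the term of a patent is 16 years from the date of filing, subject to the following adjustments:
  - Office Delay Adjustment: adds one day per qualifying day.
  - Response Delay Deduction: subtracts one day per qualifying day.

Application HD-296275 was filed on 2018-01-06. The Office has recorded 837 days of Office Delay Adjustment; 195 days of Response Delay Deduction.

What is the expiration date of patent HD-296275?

2035-10-10

Base term: filing date + 16 years → 6 January 2034.
Office Delay Adjustment: +837 days → 22 April 2036.
Response Delay Deduction: −195 days → 10 October 2035.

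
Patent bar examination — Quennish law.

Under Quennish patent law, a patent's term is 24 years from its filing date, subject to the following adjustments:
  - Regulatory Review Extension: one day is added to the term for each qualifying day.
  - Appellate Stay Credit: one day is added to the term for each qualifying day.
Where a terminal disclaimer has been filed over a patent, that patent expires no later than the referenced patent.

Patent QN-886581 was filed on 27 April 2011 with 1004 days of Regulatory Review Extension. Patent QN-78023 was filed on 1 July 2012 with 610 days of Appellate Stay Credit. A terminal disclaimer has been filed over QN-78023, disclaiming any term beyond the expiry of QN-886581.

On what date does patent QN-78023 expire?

January 25, 2038

Natural term of QN-78023:
  Base: filing + 24 years → 1 July 2036.
  Appellate Stay Credit: +610 days → 3 March 2038.
Expiry of referenced patent QN-886581:
  Base: filing + 24 years → 27 April 2035.
  Regulatory Review Extension: +1004 days → 25 January 2038.
Terminal disclaimer: QN-78023 expires on the earlier of 3 March 2038 and 25 January 2038.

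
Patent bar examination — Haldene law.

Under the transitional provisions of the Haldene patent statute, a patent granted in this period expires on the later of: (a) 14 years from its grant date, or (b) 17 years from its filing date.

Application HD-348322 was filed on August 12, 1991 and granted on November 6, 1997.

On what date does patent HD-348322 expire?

November 6, 2011

(a) grant + 14 years → 6 November 2011.
(b) filing + 17 years → 12 August 2008.
Later of the two: 6 November 2011.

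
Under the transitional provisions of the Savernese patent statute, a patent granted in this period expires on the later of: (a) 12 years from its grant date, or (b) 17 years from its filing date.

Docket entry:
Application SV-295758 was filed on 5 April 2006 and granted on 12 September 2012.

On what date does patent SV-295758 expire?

2024-09-12

(a) grant + 12 years → 12 September 2024.
(b) filing + 17 years → 5 April 2023.
Later of the two: 12 September 2024.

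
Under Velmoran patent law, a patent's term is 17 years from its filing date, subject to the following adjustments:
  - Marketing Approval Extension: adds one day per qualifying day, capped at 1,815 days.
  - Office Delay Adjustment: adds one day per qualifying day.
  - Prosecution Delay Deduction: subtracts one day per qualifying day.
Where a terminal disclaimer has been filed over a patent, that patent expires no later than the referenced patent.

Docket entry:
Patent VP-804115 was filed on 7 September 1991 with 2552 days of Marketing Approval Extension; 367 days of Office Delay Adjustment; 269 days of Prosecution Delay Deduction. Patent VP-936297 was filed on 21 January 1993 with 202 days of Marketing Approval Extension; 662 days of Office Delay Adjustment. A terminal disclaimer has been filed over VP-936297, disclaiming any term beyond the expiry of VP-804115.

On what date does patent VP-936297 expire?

Natural term of VP-936297:
  Base: filing + 17 years → 21 January 2010.
  Marketing Approval Extension: 202 days (within the 1815-day cap) → +202 days → 11 August 2010.
  Office Delay Adjustment: +662 days → 3 June 2012.
Expiry of referenced patent VP-804115:
  Base: filing + 17 years → 7 September 2008.
  Marketing Approval Extension: 2552 days claimed exceeds the 1815-day cap, so +1815 days → 27 August 2013.
  Office Delay Adjustment: +367 days → 29 August 2014.
  Prosecution Delay Deduction: −269 days → 3 December 2013.
Terminal disclaimer: VP-936297 expires on the earlier of 3 June 2012 and 3 December 2013.

2012-06-03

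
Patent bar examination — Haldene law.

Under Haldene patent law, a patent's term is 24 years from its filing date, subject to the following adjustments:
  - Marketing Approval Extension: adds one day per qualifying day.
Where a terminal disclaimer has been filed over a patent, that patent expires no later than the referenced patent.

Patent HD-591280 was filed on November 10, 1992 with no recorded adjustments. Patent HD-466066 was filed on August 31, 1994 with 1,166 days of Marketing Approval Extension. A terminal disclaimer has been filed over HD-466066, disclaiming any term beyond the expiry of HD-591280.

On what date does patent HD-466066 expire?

Natural term of HD-466066:
  Base: filing + 24 years → 31 August 2018.
  Marketing Approval Extension: +1166 days → 9 November 2021.
Expiry of referenced patent HD-591280:
  Base: filing + 24 years → 10 November 2016.
Terminal disclaimer: HD-466066 expires on the earlier of 9 November 2021 and 10 November 2016.

November 10, 2016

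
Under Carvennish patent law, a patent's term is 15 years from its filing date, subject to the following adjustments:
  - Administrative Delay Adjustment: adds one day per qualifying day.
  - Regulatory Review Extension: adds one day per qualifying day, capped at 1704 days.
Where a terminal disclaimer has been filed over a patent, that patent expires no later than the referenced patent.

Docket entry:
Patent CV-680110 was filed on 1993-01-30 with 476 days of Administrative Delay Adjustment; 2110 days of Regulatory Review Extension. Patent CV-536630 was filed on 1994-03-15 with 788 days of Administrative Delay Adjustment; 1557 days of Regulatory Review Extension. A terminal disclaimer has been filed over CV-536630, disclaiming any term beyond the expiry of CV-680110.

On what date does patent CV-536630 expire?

2014-01-18

Natural term of CV-536630:
  Base: filing + 15 years → 15 March 2009.
  Administrative Delay Adjustment: +788 days → 12 May 2011.
  Regulatory Review Extension: 1557 days (within the 1704-day cap) → +1557 days → 16 August 2015.
Expiry of referenced patent CV-680110:
  Base: filing + 15 years → 30 January 2008.
  Administrative Delay Adjustment: +476 days → 20 May 2009.
  Regulatory Review Extension: 2110 days claimed exceeds the 1704-day cap, so +1704 days → 18 January 2014.
Terminal disclaimer: CV-536630 expires on the earlier of 16 August 2015 and 18 January 2014.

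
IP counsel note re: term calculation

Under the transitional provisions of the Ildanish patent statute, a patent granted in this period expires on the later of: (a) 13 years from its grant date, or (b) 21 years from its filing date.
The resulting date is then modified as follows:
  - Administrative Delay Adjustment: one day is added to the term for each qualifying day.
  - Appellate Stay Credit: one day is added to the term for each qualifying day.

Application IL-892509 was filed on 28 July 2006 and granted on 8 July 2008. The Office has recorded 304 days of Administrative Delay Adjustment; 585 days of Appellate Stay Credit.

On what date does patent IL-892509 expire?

(a) grant + 13 years → 8 July 2021.
(b) filing + 21 years → 28 July 2027.
Later of the two: 28 July 2027.
Administrative Delay Adjustment: +304 days → 27 May 2028.
Appellate Stay Credit: +585 days → 2 January 2030.

2030-01-02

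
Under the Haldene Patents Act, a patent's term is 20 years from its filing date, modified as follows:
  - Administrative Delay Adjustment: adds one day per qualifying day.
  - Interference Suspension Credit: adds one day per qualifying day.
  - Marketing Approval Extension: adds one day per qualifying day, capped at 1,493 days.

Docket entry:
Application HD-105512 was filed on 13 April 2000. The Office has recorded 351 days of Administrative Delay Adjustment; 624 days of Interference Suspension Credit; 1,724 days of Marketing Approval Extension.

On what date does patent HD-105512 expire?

Base term: filing date + 20 years → 13 April 2020.
Administrative Delay Adjustment: +351 days → 30 March 2021.
Interference Suspension Credit: +624 days → 14 December 2022.
Marketing Approval Extension: 1724 days claimed exceeds the 1493-day cap, so +1493 days → 15 January 2027.

January 15, 2027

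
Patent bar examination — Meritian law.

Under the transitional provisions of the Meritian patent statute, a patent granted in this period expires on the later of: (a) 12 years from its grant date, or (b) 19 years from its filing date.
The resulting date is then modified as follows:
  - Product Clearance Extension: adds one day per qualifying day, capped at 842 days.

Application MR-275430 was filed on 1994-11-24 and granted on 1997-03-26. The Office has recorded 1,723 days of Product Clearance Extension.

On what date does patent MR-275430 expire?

March 15, 2016

(a) grant + 12 years → 26 March 2009.
(b) filing + 19 years → 24 November 2013.
Later of the two: 24 November 2013.
Product Clearance Extension: 1723 days claimed exceeds the 842-day cap, so +842 days → 15 March 2016.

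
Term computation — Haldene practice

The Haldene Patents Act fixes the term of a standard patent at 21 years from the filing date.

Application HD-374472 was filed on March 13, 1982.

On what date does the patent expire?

March 13, 2003

Filing date + 21 years → 13 March 2003.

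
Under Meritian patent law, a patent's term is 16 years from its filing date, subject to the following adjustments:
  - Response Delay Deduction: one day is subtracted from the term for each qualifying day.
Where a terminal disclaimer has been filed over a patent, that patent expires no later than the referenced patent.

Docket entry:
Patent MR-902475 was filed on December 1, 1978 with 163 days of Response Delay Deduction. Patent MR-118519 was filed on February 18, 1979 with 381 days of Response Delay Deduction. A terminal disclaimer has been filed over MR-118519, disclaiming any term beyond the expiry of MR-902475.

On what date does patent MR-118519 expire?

Natural term of MR-118519:
  Base: filing + 16 years → 18 February 1995.
  Response Delay Deduction: −381 days → 2 February 1994.
Expiry of referenced patent MR-902475:
  Base: filing + 16 years → 1 December 1994.
  Response Delay Deduction: −163 days → 21 June 1994.
Terminal disclaimer: MR-118519 expires on the earlier of 2 February 1994 and 21 June 1994.

1994-02-02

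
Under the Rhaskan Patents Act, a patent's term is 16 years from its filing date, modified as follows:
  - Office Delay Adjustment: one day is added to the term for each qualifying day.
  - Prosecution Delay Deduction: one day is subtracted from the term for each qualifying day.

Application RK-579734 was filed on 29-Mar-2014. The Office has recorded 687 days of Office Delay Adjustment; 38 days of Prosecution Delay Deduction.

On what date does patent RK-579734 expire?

2032-01-07

Base term: filing date + 16 years → 29 March 2030.
Office Delay Adjustment: +687 days → 14 February 2032.
Prosecution Delay Deduction: −38 days → 7 January 2032.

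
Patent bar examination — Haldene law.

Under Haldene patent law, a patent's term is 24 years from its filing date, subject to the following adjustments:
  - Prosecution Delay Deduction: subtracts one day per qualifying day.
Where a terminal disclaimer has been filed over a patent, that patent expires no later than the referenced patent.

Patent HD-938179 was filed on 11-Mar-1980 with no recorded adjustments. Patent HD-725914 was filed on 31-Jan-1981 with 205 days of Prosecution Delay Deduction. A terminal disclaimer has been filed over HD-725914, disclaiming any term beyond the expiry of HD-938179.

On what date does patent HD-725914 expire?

2004-03-11

Natural term of HD-725914:
  Base: filing + 24 years → 31 January 2005.
  Prosecution Delay Deduction: −205 days → 10 July 2004.
Expiry of referenced patent HD-938179:
  Base: filing + 24 years → 11 March 2004.
Terminal disclaimer: HD-725914 expires on the earlier of 10 July 2004 and 11 March 2004.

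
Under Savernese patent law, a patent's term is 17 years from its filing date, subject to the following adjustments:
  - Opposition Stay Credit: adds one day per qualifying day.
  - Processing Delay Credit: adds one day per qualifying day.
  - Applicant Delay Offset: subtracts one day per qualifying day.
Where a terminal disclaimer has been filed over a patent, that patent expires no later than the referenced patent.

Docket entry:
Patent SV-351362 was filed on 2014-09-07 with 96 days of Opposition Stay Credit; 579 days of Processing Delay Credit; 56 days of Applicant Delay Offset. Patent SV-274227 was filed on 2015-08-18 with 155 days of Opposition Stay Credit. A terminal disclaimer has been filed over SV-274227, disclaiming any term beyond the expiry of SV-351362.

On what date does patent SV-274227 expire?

Natural term of SV-274227:
  Base: filing + 17 years → 18 August 2032.
  Opposition Stay Credit: +155 days → 20 January 2033.
Expiry of referenced patent SV-351362:
  Base: filing + 17 years → 7 September 2031.
  Opposition Stay Credit: +96 days → 12 December 2031.
  Processing Delay Credit: +579 days → 13 July 2033.
  Applicant Delay Offset: −56 days → 18 May 2033.
Terminal disclaimer: SV-274227 expires on the earlier of 20 January 2033 and 18 May 2033.

January 20, 2033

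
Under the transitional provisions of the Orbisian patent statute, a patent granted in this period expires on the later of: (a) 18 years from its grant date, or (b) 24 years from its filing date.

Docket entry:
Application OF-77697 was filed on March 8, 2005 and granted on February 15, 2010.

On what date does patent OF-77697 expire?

2029-03-08

(a) grant + 18 years → 15 February 2028.
(b) filing + 24 years → 8 March 2029.
Later of the two: 8 March 2029.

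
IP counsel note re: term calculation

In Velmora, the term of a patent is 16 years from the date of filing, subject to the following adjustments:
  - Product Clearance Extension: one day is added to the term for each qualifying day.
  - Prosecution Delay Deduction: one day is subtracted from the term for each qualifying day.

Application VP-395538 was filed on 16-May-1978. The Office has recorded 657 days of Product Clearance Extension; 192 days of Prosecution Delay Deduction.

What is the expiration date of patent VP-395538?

1995-08-24

Base term: filing date + 16 years → 16 May 1994.
Product Clearance Extension: +657 days → 3 March 1996.
Prosecution Delay Deduction: −192 days → 24 August 1995.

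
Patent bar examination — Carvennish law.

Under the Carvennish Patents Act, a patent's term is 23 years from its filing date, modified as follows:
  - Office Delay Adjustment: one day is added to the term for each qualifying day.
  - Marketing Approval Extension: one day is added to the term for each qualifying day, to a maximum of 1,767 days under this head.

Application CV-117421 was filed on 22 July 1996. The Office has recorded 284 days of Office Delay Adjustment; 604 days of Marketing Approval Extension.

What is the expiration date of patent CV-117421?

2021-12-26

Base term: filing date + 23 years → 22 July 2019.
Office Delay Adjustment: +284 days → 1 May 2020.
Marketing Approval Extension: 604 days (within the 1767-day cap) → +604 days → 26 December 2021.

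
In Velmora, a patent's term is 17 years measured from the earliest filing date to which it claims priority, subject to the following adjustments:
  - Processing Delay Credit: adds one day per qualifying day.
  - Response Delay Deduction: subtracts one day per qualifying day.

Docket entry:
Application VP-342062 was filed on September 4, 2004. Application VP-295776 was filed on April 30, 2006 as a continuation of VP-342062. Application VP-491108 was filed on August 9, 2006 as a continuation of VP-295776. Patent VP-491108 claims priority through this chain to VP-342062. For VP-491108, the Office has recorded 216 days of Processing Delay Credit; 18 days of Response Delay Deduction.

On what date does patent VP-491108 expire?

Earliest priority filing: 4 September 2004.
Base term: 4 September 2004 + 17 years → 4 September 2021.
Processing Delay Credit: +216 days → 8 April 2022.
Response Delay Deduction: −18 days → 21 March 2022.

2022-03-21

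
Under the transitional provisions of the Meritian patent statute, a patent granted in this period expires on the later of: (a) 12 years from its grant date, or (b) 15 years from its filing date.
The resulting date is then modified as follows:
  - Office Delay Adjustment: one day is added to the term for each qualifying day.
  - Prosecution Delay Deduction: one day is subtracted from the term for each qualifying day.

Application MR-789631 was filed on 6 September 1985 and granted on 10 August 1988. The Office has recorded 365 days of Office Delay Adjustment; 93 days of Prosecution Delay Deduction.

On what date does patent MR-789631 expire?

(a) grant + 12 years → 10 August 2000.
(b) filing + 15 years → 6 September 2000.
Later of the two: 6 September 2000.
Office Delay Adjustment: +365 days → 6 September 2001.
Prosecution Delay Deduction: −93 days → 5 June 2001.

2001-06-05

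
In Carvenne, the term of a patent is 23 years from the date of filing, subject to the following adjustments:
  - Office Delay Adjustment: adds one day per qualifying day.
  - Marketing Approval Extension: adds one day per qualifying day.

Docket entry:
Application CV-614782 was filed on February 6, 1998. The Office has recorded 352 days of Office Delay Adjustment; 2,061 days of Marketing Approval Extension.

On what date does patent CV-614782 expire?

September 16, 2027

Base term: filing date + 23 years → 6 February 2021.
Office Delay Adjustment: +352 days → 24 January 2022.
Marketing Approval Extension: +2061 days → 16 September 2027.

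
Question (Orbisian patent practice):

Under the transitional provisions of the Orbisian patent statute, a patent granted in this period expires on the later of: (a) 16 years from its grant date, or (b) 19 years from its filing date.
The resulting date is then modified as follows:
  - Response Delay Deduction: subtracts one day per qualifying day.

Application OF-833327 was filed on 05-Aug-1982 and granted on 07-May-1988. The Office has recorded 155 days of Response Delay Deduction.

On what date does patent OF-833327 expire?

(a) grant + 16 years → 7 May 2004.
(b) filing + 19 years → 5 August 2001.
Later of the two: 7 May 2004.
Response Delay Deduction: −155 days → 4 December 2003.

2003-12-04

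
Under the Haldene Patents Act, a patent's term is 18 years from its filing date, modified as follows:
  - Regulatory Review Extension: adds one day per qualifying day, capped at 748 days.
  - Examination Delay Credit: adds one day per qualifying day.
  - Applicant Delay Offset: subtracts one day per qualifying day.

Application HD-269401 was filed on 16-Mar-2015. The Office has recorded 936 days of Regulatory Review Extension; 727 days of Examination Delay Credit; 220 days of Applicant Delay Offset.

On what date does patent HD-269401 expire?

Base term: filing date + 18 years → 16 March 2033.
Regulatory Review Extension: 936 days claimed exceeds the 748-day cap, so +748 days → 3 April 2035.
Examination Delay Credit: +727 days → 30 March 2037.
Applicant Delay Offset: −220 days → 22 August 2036.

2036-08-22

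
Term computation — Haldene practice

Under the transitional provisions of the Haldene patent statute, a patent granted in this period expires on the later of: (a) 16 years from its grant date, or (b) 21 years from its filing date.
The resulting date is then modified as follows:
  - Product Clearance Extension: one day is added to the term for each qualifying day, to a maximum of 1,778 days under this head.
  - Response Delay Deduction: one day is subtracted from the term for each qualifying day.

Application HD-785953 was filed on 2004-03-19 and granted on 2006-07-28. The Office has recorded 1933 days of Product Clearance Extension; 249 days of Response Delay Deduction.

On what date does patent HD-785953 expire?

2029-05-26

(a) grant + 16 years → 28 July 2022.
(b) filing + 21 years → 19 March 2025.
Later of the two: 19 March 2025.
Product Clearance Extension: 1933 days claimed exceeds the 1778-day cap, so +1778 days → 30 January 2030.
Response Delay Deduction: −249 days → 26 May 2029.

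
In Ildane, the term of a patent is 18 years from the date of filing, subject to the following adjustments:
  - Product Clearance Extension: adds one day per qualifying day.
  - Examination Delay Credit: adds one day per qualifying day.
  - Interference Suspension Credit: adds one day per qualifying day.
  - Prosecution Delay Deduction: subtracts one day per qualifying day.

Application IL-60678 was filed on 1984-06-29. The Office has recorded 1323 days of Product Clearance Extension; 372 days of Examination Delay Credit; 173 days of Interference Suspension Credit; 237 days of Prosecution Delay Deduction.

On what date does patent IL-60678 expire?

Base term: filing date + 18 years → 29 June 2002.
Product Clearance Extension: +1323 days → 11 February 2006.
Examination Delay Credit: +372 days → 18 February 2007.
Interference Suspension Credit: +173 days → 10 August 2007.
Prosecution Delay Deduction: −237 days → 16 December 2006.

2006-12-16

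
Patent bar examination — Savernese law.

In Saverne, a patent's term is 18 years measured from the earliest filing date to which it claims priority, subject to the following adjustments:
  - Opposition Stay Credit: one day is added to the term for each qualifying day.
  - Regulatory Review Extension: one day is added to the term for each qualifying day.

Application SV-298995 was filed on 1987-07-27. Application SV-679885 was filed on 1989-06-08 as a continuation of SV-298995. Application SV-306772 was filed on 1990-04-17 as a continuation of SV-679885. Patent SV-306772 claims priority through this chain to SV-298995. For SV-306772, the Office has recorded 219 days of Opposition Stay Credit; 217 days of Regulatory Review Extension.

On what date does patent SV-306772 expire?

2006-10-06

Earliest priority filing: 27 July 1987.
Base term: 27 July 1987 + 18 years → 27 July 2005.
Opposition Stay Credit: +219 days → 3 March 2006.
Regulatory Review Extension: +217 days → 6 October 2006.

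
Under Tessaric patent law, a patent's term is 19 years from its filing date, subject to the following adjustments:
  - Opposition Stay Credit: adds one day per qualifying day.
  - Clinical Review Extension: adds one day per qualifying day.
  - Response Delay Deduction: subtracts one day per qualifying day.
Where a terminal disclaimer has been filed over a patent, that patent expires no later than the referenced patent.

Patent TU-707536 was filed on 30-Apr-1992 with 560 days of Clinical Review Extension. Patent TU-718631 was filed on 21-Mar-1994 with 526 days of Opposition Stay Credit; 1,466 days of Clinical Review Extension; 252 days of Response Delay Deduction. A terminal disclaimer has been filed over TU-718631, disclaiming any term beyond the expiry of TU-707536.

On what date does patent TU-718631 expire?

November 10, 2012

Natural term of TU-718631:
  Base: filing + 19 years → 21 March 2013.
  Opposition Stay Credit: +526 days → 29 August 2014.
  Clinical Review Extension: +1466 days → 3 September 2018.
  Response Delay Deduction: −252 days → 25 December 2017.
Expiry of referenced patent TU-707536:
  Base: filing + 19 years → 30 April 2011.
  Clinical Review Extension: +560 days → 10 November 2012.
Terminal disclaimer: TU-718631 expires on the earlier of 25 December 2017 and 10 November 2012.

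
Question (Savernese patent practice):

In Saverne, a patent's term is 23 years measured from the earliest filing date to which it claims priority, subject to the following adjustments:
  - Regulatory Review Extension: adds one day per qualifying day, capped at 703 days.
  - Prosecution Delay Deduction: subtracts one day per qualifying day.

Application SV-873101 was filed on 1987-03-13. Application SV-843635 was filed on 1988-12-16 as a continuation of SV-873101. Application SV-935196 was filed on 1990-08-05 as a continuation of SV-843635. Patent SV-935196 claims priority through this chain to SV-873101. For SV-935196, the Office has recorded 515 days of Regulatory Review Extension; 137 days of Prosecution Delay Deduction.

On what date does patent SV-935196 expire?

Earliest priority filing: 13 March 1987.
Base term: 13 March 1987 + 23 years → 13 March 2010.
Regulatory Review Extension: 515 days (within the 703-day cap) → +515 days → 10 August 2011.
Prosecution Delay Deduction: −137 days → 26 March 2011.

March 26, 2011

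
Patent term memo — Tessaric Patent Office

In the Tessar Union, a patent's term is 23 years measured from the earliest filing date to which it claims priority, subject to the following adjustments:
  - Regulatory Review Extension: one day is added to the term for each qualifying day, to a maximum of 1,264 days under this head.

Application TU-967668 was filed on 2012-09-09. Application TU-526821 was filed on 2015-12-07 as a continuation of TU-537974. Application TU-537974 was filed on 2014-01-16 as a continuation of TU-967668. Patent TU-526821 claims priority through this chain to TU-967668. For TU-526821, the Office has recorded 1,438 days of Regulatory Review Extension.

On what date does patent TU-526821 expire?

February 24, 2039

Earliest priority filing: 9 September 2012.
Base term: 9 September 2012 + 23 years → 9 September 2035.
Regulatory Review Extension: 1438 days claimed exceeds the 1264-day cap, so +1264 days → 24 February 2039.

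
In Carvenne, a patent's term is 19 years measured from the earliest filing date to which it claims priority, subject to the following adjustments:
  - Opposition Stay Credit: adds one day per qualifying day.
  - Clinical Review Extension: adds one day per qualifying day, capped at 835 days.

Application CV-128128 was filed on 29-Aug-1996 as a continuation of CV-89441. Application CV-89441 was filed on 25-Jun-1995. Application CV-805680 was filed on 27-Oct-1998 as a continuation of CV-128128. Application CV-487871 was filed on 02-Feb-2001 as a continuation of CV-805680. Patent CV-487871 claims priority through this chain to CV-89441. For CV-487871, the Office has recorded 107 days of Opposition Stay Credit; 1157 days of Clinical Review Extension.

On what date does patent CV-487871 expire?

Earliest priority filing: 25 June 1995.
Base term: 25 June 1995 + 19 years → 25 June 2014.
Opposition Stay Credit: +107 days → 10 October 2014.
Clinical Review Extension: 1157 days claimed exceeds the 835-day cap, so +835 days → 22 January 2017.

January 22, 2017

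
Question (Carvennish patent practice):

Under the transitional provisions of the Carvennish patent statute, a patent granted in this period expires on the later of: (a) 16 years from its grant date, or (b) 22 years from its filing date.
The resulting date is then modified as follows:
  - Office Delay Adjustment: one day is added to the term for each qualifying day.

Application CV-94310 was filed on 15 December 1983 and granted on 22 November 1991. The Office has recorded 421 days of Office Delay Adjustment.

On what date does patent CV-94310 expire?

January 16, 2009

(a) grant + 16 years → 22 November 2007.
(b) filing + 22 years → 15 December 2005.
Later of the two: 22 November 2007.
Office Delay Adjustment: +421 days → 16 January 2009.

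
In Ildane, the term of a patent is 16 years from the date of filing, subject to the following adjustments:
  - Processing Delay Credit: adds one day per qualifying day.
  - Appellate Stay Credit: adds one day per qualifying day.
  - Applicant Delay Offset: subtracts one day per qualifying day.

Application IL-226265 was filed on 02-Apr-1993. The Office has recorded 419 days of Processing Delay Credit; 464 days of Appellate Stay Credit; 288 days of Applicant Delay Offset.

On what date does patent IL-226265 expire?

2010-11-18

Base term: filing date + 16 years → 2 April 2009.
Processing Delay Credit: +419 days → 26 May 2010.
Appellate Stay Credit: +464 days → 2 September 2011.
Applicant Delay Offset: −288 days → 18 November 2010.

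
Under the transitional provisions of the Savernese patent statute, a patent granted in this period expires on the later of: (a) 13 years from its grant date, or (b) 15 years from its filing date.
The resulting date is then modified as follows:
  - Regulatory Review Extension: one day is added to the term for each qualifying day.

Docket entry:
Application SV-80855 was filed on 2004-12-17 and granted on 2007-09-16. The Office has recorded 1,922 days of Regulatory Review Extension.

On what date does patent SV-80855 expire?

(a) grant + 13 years → 16 September 2020.
(b) filing + 15 years → 17 December 2019.
Later of the two: 16 September 2020.
Regulatory Review Extension: +1922 days → 21 December 2025.

2025-12-21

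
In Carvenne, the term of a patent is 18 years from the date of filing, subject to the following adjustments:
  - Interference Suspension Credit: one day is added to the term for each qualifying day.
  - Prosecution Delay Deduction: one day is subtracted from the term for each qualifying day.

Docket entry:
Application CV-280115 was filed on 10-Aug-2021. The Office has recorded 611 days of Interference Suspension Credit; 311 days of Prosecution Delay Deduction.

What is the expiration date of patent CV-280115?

2040-06-05

Base term: filing date + 18 years → 10 August 2039.
Interference Suspension Credit: +611 days → 12 April 2041.
Prosecution Delay Deduction: −311 days → 5 June 2040.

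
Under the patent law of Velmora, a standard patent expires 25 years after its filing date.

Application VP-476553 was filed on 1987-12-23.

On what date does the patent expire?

2012-12-23

Filing date + 25 years → 23 December 2012.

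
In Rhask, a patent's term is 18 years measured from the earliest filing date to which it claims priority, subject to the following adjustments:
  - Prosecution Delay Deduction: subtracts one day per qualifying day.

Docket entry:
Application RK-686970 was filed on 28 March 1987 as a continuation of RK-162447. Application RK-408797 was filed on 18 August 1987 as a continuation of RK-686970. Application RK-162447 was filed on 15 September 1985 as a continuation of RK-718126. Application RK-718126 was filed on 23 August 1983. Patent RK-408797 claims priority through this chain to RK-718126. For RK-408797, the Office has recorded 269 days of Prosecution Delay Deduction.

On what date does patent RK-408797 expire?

2000-11-27

Earliest priority filing: 23 August 1983.
Base term: 23 August 1983 + 18 years → 23 August 2001.
Prosecution Delay Deduction: −269 days → 27 November 2000.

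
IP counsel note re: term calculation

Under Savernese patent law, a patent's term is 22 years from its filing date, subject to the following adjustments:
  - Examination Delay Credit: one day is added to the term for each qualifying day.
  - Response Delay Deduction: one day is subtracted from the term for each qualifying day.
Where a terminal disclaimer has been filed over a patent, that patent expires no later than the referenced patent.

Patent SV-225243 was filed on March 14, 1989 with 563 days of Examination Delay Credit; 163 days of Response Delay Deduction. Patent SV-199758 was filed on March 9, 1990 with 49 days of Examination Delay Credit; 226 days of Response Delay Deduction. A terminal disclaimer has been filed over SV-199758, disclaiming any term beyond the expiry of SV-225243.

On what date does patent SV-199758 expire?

Natural term of SV-199758:
  Base: filing + 22 years → 9 March 2012.
  Examination Delay Credit: +49 days → 27 April 2012.
  Response Delay Deduction: −226 days → 14 September 2011.
Expiry of referenced patent SV-225243:
  Base: filing + 22 years → 14 March 2011.
  Examination Delay Credit: +563 days → 27 September 2012.
  Response Delay Deduction: −163 days → 17 April 2012.
Terminal disclaimer: SV-199758 expires on the earlier of 14 September 2011 and 17 April 2012.

September 14, 2011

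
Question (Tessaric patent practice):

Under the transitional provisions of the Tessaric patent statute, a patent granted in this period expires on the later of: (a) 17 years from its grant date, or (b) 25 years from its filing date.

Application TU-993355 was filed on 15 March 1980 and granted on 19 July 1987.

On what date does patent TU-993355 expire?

(a) grant + 17 years → 19 July 2004.
(b) filing + 25 years → 15 March 2005.
Later of the two: 15 March 2005.

March 15, 2005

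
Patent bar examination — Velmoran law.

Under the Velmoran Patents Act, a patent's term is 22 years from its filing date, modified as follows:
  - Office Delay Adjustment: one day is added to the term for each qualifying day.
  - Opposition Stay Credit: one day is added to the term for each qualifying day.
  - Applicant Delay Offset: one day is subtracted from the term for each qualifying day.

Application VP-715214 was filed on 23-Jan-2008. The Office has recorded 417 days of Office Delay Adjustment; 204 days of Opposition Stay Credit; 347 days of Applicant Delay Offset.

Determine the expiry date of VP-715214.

2030-10-24

Base term: filing date + 22 years → 23 January 2030.
Office Delay Adjustment: +417 days → 16 March 2031.
Opposition Stay Credit: +204 days → 6 October 2031.
Applicant Delay Offset: −347 days → 24 October 2030.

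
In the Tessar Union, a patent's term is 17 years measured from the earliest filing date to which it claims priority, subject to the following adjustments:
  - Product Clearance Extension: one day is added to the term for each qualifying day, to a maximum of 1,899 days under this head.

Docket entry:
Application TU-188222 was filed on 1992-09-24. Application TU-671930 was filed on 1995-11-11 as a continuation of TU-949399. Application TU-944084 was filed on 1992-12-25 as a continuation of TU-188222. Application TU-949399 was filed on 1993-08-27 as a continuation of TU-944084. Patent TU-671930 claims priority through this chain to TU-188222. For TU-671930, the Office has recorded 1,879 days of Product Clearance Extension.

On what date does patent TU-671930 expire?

Earliest priority filing: 24 September 1992.
Base term: 24 September 1992 + 17 years → 24 September 2009.
Product Clearance Extension: 1879 days (within the 1899-day cap) → +1879 days → 16 November 2014.

2014-11-16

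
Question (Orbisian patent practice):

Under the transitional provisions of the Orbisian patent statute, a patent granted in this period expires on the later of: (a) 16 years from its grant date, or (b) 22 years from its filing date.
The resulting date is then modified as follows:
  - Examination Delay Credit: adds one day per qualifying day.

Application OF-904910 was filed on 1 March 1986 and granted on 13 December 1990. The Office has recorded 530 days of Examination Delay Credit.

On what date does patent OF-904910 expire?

(a) grant + 16 years → 13 December 2006.
(b) filing + 22 years → 1 March 2008.
Later of the two: 1 March 2008.
Examination Delay Credit: +530 days → 13 August 2009.

2009-08-13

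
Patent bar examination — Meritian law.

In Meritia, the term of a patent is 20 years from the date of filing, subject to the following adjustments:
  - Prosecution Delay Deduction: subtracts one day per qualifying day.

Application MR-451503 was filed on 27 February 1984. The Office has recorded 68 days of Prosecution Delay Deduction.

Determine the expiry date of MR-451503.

Base term: filing date + 20 years → 27 February 2004.
Prosecution Delay Deduction: −68 days → 21 December 2003.

December 21, 2003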